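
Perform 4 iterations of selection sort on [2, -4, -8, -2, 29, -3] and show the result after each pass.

Pass 1: Select minimum -8 at index 2, swap -> [-8, -4, 2, -2, 29, -3]
Pass 2: Select minimum -4 at index 1, swap -> [-8, -4, 2, -2, 29, -3]
Pass 3: Select minimum -3 at index 5, swap -> [-8, -4, -3, -2, 29, 2]
Pass 4: Select minimum -2 at index 3, swap -> [-8, -4, -3, -2, 29, 2]


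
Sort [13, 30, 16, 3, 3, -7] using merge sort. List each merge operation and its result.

Divide and conquer:
  Merge [30] + [16] -> [16, 30]
  Merge [13] + [16, 30] -> [13, 16, 30]
  Merge [3] + [-7] -> [-7, 3]
  Merge [3] + [-7, 3] -> [-7, 3, 3]
  Merge [13, 16, 30] + [-7, 3, 3] -> [-7, 3, 3, 13, 16, 30]


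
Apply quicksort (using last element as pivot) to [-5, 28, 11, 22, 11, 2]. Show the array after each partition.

Partition 1: pivot=2 at index 1 -> [-5, 2, 11, 22, 11, 28]
Partition 2: pivot=28 at index 5 -> [-5, 2, 11, 22, 11, 28]
Partition 3: pivot=11 at index 3 -> [-5, 2, 11, 11, 22, 28]


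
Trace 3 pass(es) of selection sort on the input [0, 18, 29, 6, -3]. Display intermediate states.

Pass 1: Select minimum -3 at index 4, swap -> [-3, 18, 29, 6, 0]
Pass 2: Select minimum 0 at index 4, swap -> [-3, 0, 29, 6, 18]
Pass 3: Select minimum 6 at index 3, swap -> [-3, 0, 6, 29, 18]


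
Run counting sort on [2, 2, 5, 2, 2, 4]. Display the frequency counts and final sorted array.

Count array: [0, 0, 4, 0, 1, 1]
(count[i] = number of elements equal to i)
Cumulative count: [0, 0, 4, 4, 5, 6]
Sorted: [2, 2, 2, 2, 4, 5]


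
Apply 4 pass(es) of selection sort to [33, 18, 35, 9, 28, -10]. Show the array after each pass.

Pass 1: Select minimum -10 at index 5, swap -> [-10, 18, 35, 9, 28, 33]
Pass 2: Select minimum 9 at index 3, swap -> [-10, 9, 35, 18, 28, 33]
Pass 3: Select minimum 18 at index 3, swap -> [-10, 9, 18, 35, 28, 33]
Pass 4: Select minimum 28 at index 4, swap -> [-10, 9, 18, 28, 35, 33]


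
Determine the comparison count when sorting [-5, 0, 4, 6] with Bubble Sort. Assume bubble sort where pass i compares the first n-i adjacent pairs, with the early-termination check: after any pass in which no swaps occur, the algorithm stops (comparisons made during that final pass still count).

Pass 1: compare adjacent pairs (0,1)..(2,3) = 3 comparison(s), 0 swap(s) -> [-5, 0, 4, 6]
No swaps in this pass, so bubble sort stops here.
Total comparisons: 3 = 3


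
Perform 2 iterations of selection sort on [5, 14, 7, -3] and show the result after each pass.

Pass 1: Select minimum -3 at index 3, swap -> [-3, 14, 7, 5]
Pass 2: Select minimum 5 at index 3, swap -> [-3, 5, 7, 14]


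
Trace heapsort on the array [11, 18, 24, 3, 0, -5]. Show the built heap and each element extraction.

Build heap: [24, 18, 11, 3, 0, -5]
Extract 24: [18, 3, 11, -5, 0, 24]
Extract 18: [11, 3, 0, -5, 18, 24]
Extract 11: [3, -5, 0, 11, 18, 24]
Extract 3: [0, -5, 3, 11, 18, 24]
Extract 0: [-5, 0, 3, 11, 18, 24]


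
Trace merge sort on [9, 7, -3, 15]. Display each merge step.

Divide and conquer:
  Merge [9] + [7] -> [7, 9]
  Merge [-3] + [15] -> [-3, 15]
  Merge [7, 9] + [-3, 15] -> [-3, 7, 9, 15]


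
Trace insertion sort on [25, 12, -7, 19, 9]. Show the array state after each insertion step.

First element 25 is already 'sorted'
Insert 12: shifted 1 elements -> [12, 25, -7, 19, 9]
Insert -7: shifted 2 elements -> [-7, 12, 25, 19, 9]
Insert 19: shifted 1 elements -> [-7, 12, 19, 25, 9]
Insert 9: shifted 3 elements -> [-7, 9, 12, 19, 25]


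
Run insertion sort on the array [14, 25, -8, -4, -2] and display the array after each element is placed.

First element 14 is already 'sorted'
Insert 25: shifted 0 elements -> [14, 25, -8, -4, -2]
Insert -8: shifted 2 elements -> [-8, 14, 25, -4, -2]
Insert -4: shifted 2 elements -> [-8, -4, 14, 25, -2]
Insert -2: shifted 2 elements -> [-8, -4, -2, 14, 25]


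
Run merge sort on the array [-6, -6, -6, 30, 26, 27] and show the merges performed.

Divide and conquer:
  Merge [-6] + [-6] -> [-6, -6]
  Merge [-6] + [-6, -6] -> [-6, -6, -6]
  Merge [26] + [27] -> [26, 27]
  Merge [30] + [26, 27] -> [26, 27, 30]
  Merge [-6, -6, -6] + [26, 27, 30] -> [-6, -6, -6, 26, 27, 30]


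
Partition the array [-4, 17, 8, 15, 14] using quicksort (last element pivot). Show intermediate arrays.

Partition 1: pivot=14 at index 2 -> [-4, 8, 14, 15, 17]
Partition 2: pivot=8 at index 1 -> [-4, 8, 14, 15, 17]
Partition 3: pivot=17 at index 4 -> [-4, 8, 14, 15, 17]


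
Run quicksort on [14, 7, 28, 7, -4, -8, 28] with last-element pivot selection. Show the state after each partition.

Partition 1: pivot=28 at index 6 -> [14, 7, 28, 7, -4, -8, 28]
Partition 2: pivot=-8 at index 0 -> [-8, 7, 28, 7, -4, 14, 28]
Partition 3: pivot=14 at index 4 -> [-8, 7, 7, -4, 14, 28, 28]
Partition 4: pivot=-4 at index 1 -> [-8, -4, 7, 7, 14, 28, 28]
Partition 5: pivot=7 at index 3 -> [-8, -4, 7, 7, 14, 28, 28]


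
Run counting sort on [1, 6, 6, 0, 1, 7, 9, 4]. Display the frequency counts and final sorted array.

Count array: [1, 2, 0, 0, 1, 0, 2, 1, 0, 1]
(count[i] = number of elements equal to i)
Cumulative count: [1, 3, 3, 3, 4, 4, 6, 7, 7, 8]
Sorted: [0, 1, 1, 4, 6, 6, 7, 9]


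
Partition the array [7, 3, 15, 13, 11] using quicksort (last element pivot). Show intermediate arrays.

Partition 1: pivot=11 at index 2 -> [7, 3, 11, 13, 15]
Partition 2: pivot=3 at index 0 -> [3, 7, 11, 13, 15]
Partition 3: pivot=15 at index 4 -> [3, 7, 11, 13, 15]


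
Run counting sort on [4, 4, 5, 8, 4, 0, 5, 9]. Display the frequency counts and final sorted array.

Count array: [1, 0, 0, 0, 3, 2, 0, 0, 1, 1]
(count[i] = number of elements equal to i)
Cumulative count: [1, 1, 1, 1, 4, 6, 6, 6, 7, 8]
Sorted: [0, 4, 4, 4, 5, 5, 8, 9]


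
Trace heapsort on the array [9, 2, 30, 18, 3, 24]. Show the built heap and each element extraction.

Build heap: [30, 18, 24, 2, 3, 9]
Extract 30: [24, 18, 9, 2, 3, 30]
Extract 24: [18, 3, 9, 2, 24, 30]
Extract 18: [9, 3, 2, 18, 24, 30]
Extract 9: [3, 2, 9, 18, 24, 30]
Extract 3: [2, 3, 9, 18, 24, 30]


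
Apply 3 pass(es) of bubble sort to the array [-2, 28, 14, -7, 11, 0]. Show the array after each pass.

After pass 1: [-2, 14, -7, 11, 0, 28] (4 swaps)
After pass 2: [-2, -7, 11, 0, 14, 28] (3 swaps)
After pass 3: [-7, -2, 0, 11, 14, 28] (2 swaps)
Total swaps: 9


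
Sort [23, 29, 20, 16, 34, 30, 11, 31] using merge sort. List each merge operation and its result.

Divide and conquer:
  Merge [23] + [29] -> [23, 29]
  Merge [20] + [16] -> [16, 20]
  Merge [23, 29] + [16, 20] -> [16, 20, 23, 29]
  Merge [34] + [30] -> [30, 34]
  Merge [11] + [31] -> [11, 31]
  Merge [30, 34] + [11, 31] -> [11, 30, 31, 34]
  Merge [16, 20, 23, 29] + [11, 30, 31, 34] -> [11, 16, 20, 23, 29, 30, 31, 34]


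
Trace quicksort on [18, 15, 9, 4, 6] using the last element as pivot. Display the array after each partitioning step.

Partition 1: pivot=6 at index 1 -> [4, 6, 9, 18, 15]
Partition 2: pivot=15 at index 3 -> [4, 6, 9, 15, 18]


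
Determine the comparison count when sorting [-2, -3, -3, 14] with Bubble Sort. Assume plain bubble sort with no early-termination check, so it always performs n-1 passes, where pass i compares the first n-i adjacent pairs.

Pass 1: compare adjacent pairs (0,1)..(2,3) = 3 comparison(s), 2 swap(s) -> [-3, -3, -2, 14]
Pass 2: compare adjacent pairs (0,1)..(1,2) = 2 comparison(s), 0 swap(s) -> [-3, -3, -2, 14]
Pass 3: compare adjacent pairs (0,1)..(0,1) = 1 comparison(s), 0 swap(s) -> [-3, -3, -2, 14]
Total comparisons: 3 + 2 + 1 = 6


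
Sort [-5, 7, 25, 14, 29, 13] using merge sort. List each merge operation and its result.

Divide and conquer:
  Merge [7] + [25] -> [7, 25]
  Merge [-5] + [7, 25] -> [-5, 7, 25]
  Merge [29] + [13] -> [13, 29]
  Merge [14] + [13, 29] -> [13, 14, 29]
  Merge [-5, 7, 25] + [13, 14, 29] -> [-5, 7, 13, 14, 25, 29]


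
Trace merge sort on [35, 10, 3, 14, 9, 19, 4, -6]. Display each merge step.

Divide and conquer:
  Merge [35] + [10] -> [10, 35]
  Merge [3] + [14] -> [3, 14]
  Merge [10, 35] + [3, 14] -> [3, 10, 14, 35]
  Merge [9] + [19] -> [9, 19]
  Merge [4] + [-6] -> [-6, 4]
  Merge [9, 19] + [-6, 4] -> [-6, 4, 9, 19]
  Merge [3, 10, 14, 35] + [-6, 4, 9, 19] -> [-6, 3, 4, 9, 10, 14, 19, 35]


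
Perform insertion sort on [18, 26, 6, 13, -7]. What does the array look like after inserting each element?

First element 18 is already 'sorted'
Insert 26: shifted 0 elements -> [18, 26, 6, 13, -7]
Insert 6: shifted 2 elements -> [6, 18, 26, 13, -7]
Insert 13: shifted 2 elements -> [6, 13, 18, 26, -7]
Insert -7: shifted 4 elements -> [-7, 6, 13, 18, 26]


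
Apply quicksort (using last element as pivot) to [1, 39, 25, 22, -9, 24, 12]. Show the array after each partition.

Partition 1: pivot=12 at index 2 -> [1, -9, 12, 22, 39, 24, 25]
Partition 2: pivot=-9 at index 0 -> [-9, 1, 12, 22, 39, 24, 25]
Partition 3: pivot=25 at index 5 -> [-9, 1, 12, 22, 24, 25, 39]
Partition 4: pivot=24 at index 4 -> [-9, 1, 12, 22, 24, 25, 39]


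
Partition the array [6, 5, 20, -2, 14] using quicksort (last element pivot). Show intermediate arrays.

Partition 1: pivot=14 at index 3 -> [6, 5, -2, 14, 20]
Partition 2: pivot=-2 at index 0 -> [-2, 5, 6, 14, 20]
Partition 3: pivot=6 at index 2 -> [-2, 5, 6, 14, 20]


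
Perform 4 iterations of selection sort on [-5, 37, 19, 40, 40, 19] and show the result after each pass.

Pass 1: Select minimum -5 at index 0, swap -> [-5, 37, 19, 40, 40, 19]
Pass 2: Select minimum 19 at index 2, swap -> [-5, 19, 37, 40, 40, 19]
Pass 3: Select minimum 19 at index 5, swap -> [-5, 19, 19, 40, 40, 37]
Pass 4: Select minimum 37 at index 5, swap -> [-5, 19, 19, 37, 40, 40]


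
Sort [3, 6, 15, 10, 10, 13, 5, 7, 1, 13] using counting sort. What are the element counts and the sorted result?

Count array: [0, 1, 0, 1, 0, 1, 1, 1, 0, 0, 2, 0, 0, 2, 0, 1]
(count[i] = number of elements equal to i)
Cumulative count: [0, 1, 1, 2, 2, 3, 4, 5, 5, 5, 7, 7, 7, 9, 9, 10]
Sorted: [1, 3, 5, 6, 7, 10, 10, 13, 13, 15]


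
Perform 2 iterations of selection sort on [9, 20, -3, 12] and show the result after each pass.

Pass 1: Select minimum -3 at index 2, swap -> [-3, 20, 9, 12]
Pass 2: Select minimum 9 at index 2, swap -> [-3, 9, 20, 12]


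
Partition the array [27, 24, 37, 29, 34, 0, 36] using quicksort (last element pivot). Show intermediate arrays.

Partition 1: pivot=36 at index 5 -> [27, 24, 29, 34, 0, 36, 37]
Partition 2: pivot=0 at index 0 -> [0, 24, 29, 34, 27, 36, 37]
Partition 3: pivot=27 at index 2 -> [0, 24, 27, 34, 29, 36, 37]
Partition 4: pivot=29 at index 3 -> [0, 24, 27, 29, 34, 36, 37]


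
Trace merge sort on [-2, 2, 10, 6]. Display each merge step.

Divide and conquer:
  Merge [-2] + [2] -> [-2, 2]
  Merge [10] + [6] -> [6, 10]
  Merge [-2, 2] + [6, 10] -> [-2, 2, 6, 10]


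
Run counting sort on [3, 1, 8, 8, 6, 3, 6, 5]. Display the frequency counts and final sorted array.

Count array: [0, 1, 0, 2, 0, 1, 2, 0, 2]
(count[i] = number of elements equal to i)
Cumulative count: [0, 1, 1, 3, 3, 4, 6, 6, 8]
Sorted: [1, 3, 3, 5, 6, 6, 8, 8]


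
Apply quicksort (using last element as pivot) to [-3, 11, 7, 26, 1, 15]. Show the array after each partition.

Partition 1: pivot=15 at index 4 -> [-3, 11, 7, 1, 15, 26]
Partition 2: pivot=1 at index 1 -> [-3, 1, 7, 11, 15, 26]
Partition 3: pivot=11 at index 3 -> [-3, 1, 7, 11, 15, 26]


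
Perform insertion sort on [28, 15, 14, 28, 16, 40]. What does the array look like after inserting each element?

First element 28 is already 'sorted'
Insert 15: shifted 1 elements -> [15, 28, 14, 28, 16, 40]
Insert 14: shifted 2 elements -> [14, 15, 28, 28, 16, 40]
Insert 28: shifted 0 elements -> [14, 15, 28, 28, 16, 40]
Insert 16: shifted 2 elements -> [14, 15, 16, 28, 28, 40]
Insert 40: shifted 0 elements -> [14, 15, 16, 28, 28, 40]


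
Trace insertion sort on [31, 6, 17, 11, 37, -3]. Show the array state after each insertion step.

First element 31 is already 'sorted'
Insert 6: shifted 1 elements -> [6, 31, 17, 11, 37, -3]
Insert 17: shifted 1 elements -> [6, 17, 31, 11, 37, -3]
Insert 11: shifted 2 elements -> [6, 11, 17, 31, 37, -3]
Insert 37: shifted 0 elements -> [6, 11, 17, 31, 37, -3]
Insert -3: shifted 5 elements -> [-3, 6, 11, 17, 31, 37]


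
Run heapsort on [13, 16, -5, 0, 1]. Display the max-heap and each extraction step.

Build heap: [16, 13, -5, 0, 1]
Extract 16: [13, 1, -5, 0, 16]
Extract 13: [1, 0, -5, 13, 16]
Extract 1: [0, -5, 1, 13, 16]
Extract 0: [-5, 0, 1, 13, 16]


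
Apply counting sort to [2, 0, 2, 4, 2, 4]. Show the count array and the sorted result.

Count array: [1, 0, 3, 0, 2]
(count[i] = number of elements equal to i)
Cumulative count: [1, 1, 4, 4, 6]
Sorted: [0, 2, 2, 2, 4, 4]


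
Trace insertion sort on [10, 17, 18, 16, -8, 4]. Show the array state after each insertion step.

First element 10 is already 'sorted'
Insert 17: shifted 0 elements -> [10, 17, 18, 16, -8, 4]
Insert 18: shifted 0 elements -> [10, 17, 18, 16, -8, 4]
Insert 16: shifted 2 elements -> [10, 16, 17, 18, -8, 4]
Insert -8: shifted 4 elements -> [-8, 10, 16, 17, 18, 4]
Insert 4: shifted 4 elements -> [-8, 4, 10, 16, 17, 18]


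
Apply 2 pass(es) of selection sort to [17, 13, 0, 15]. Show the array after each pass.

Pass 1: Select minimum 0 at index 2, swap -> [0, 13, 17, 15]
Pass 2: Select minimum 13 at index 1, swap -> [0, 13, 17, 15]


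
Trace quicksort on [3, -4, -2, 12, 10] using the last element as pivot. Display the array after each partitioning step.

Partition 1: pivot=10 at index 3 -> [3, -4, -2, 10, 12]
Partition 2: pivot=-2 at index 1 -> [-4, -2, 3, 10, 12]


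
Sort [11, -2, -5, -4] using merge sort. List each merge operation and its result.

Divide and conquer:
  Merge [11] + [-2] -> [-2, 11]
  Merge [-5] + [-4] -> [-5, -4]
  Merge [-2, 11] + [-5, -4] -> [-5, -4, -2, 11]


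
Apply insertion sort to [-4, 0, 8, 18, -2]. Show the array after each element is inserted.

First element -4 is already 'sorted'
Insert 0: shifted 0 elements -> [-4, 0, 8, 18, -2]
Insert 8: shifted 0 elements -> [-4, 0, 8, 18, -2]
Insert 18: shifted 0 elements -> [-4, 0, 8, 18, -2]
Insert -2: shifted 3 elements -> [-4, -2, 0, 8, 18]


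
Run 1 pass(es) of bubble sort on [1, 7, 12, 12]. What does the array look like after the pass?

After pass 1: [1, 7, 12, 12] (0 swaps)
Total swaps: 0


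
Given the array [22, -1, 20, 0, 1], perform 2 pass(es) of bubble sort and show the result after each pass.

After pass 1: [-1, 20, 0, 1, 22] (4 swaps)
After pass 2: [-1, 0, 1, 20, 22] (2 swaps)
Total swaps: 6


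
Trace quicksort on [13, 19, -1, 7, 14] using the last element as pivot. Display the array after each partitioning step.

Partition 1: pivot=14 at index 3 -> [13, -1, 7, 14, 19]
Partition 2: pivot=7 at index 1 -> [-1, 7, 13, 14, 19]


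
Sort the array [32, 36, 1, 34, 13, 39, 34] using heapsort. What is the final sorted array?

Build heap: [39, 36, 34, 34, 13, 1, 32]
Extract 39: [36, 34, 34, 32, 13, 1, 39]
Extract 36: [34, 32, 34, 1, 13, 36, 39]
Extract 34: [34, 32, 13, 1, 34, 36, 39]
Extract 34: [32, 1, 13, 34, 34, 36, 39]
Extract 32: [13, 1, 32, 34, 34, 36, 39]
Extract 13: [1, 13, 32, 34, 34, 36, 39]


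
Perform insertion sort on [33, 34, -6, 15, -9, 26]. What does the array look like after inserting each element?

First element 33 is already 'sorted'
Insert 34: shifted 0 elements -> [33, 34, -6, 15, -9, 26]
Insert -6: shifted 2 elements -> [-6, 33, 34, 15, -9, 26]
Insert 15: shifted 2 elements -> [-6, 15, 33, 34, -9, 26]
Insert -9: shifted 4 elements -> [-9, -6, 15, 33, 34, 26]
Insert 26: shifted 2 elements -> [-9, -6, 15, 26, 33, 34]


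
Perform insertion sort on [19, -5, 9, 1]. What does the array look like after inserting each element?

First element 19 is already 'sorted'
Insert -5: shifted 1 elements -> [-5, 19, 9, 1]
Insert 9: shifted 1 elements -> [-5, 9, 19, 1]
Insert 1: shifted 2 elements -> [-5, 1, 9, 19]


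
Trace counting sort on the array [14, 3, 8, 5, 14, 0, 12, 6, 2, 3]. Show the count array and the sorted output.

Count array: [1, 0, 1, 2, 0, 1, 1, 0, 1, 0, 0, 0, 1, 0, 2]
(count[i] = number of elements equal to i)
Cumulative count: [1, 1, 2, 4, 4, 5, 6, 6, 7, 7, 7, 7, 8, 8, 10]
Sorted: [0, 2, 3, 3, 5, 6, 8, 12, 14, 14]


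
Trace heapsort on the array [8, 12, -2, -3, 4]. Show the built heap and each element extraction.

Build heap: [12, 8, -2, -3, 4]
Extract 12: [8, 4, -2, -3, 12]
Extract 8: [4, -3, -2, 8, 12]
Extract 4: [-2, -3, 4, 8, 12]
Extract -2: [-3, -2, 4, 8, 12]


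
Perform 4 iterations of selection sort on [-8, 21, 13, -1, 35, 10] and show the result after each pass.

Pass 1: Select minimum -8 at index 0, swap -> [-8, 21, 13, -1, 35, 10]
Pass 2: Select minimum -1 at index 3, swap -> [-8, -1, 13, 21, 35, 10]
Pass 3: Select minimum 10 at index 5, swap -> [-8, -1, 10, 21, 35, 13]
Pass 4: Select minimum 13 at index 5, swap -> [-8, -1, 10, 13, 35, 21]


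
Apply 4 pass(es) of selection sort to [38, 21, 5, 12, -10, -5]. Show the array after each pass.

Pass 1: Select minimum -10 at index 4, swap -> [-10, 21, 5, 12, 38, -5]
Pass 2: Select minimum -5 at index 5, swap -> [-10, -5, 5, 12, 38, 21]
Pass 3: Select minimum 5 at index 2, swap -> [-10, -5, 5, 12, 38, 21]
Pass 4: Select minimum 12 at index 3, swap -> [-10, -5, 5, 12, 38, 21]


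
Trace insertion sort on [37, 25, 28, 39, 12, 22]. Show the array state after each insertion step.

First element 37 is already 'sorted'
Insert 25: shifted 1 elements -> [25, 37, 28, 39, 12, 22]
Insert 28: shifted 1 elements -> [25, 28, 37, 39, 12, 22]
Insert 39: shifted 0 elements -> [25, 28, 37, 39, 12, 22]
Insert 12: shifted 4 elements -> [12, 25, 28, 37, 39, 22]
Insert 22: shifted 4 elements -> [12, 22, 25, 28, 37, 39]


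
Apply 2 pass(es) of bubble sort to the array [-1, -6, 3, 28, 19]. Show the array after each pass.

After pass 1: [-6, -1, 3, 19, 28] (2 swaps)
After pass 2: [-6, -1, 3, 19, 28] (0 swaps)
Total swaps: 2


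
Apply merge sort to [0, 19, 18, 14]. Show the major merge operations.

Divide and conquer:
  Merge [0] + [19] -> [0, 19]
  Merge [18] + [14] -> [14, 18]
  Merge [0, 19] + [14, 18] -> [0, 14, 18, 19]


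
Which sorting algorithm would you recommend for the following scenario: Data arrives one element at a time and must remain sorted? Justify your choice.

Best choice: Insertion sort
Reason: Insertion sort naturally handles online/streaming input by inserting each new element into sorted position


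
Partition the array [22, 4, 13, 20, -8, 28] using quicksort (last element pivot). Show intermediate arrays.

Partition 1: pivot=28 at index 5 -> [22, 4, 13, 20, -8, 28]
Partition 2: pivot=-8 at index 0 -> [-8, 4, 13, 20, 22, 28]
Partition 3: pivot=22 at index 4 -> [-8, 4, 13, 20, 22, 28]
Partition 4: pivot=20 at index 3 -> [-8, 4, 13, 20, 22, 28]
Partition 5: pivot=13 at index 2 -> [-8, 4, 13, 20, 22, 28]


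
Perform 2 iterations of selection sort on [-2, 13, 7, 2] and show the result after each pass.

Pass 1: Select minimum -2 at index 0, swap -> [-2, 13, 7, 2]
Pass 2: Select minimum 2 at index 3, swap -> [-2, 2, 7, 13]


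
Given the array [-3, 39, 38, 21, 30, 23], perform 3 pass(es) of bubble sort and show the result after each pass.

After pass 1: [-3, 38, 21, 30, 23, 39] (4 swaps)
After pass 2: [-3, 21, 30, 23, 38, 39] (3 swaps)
After pass 3: [-3, 21, 23, 30, 38, 39] (1 swaps)
Total swaps: 8


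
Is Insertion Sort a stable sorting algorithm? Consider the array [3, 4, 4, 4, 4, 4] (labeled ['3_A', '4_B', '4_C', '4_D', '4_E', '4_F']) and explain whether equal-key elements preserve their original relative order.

Trace Insertion Sort on the labeled array (the key is the number; the letter only tracks identity):
  Insert 4_B at index 1: [3_A, 4_B, 4_C, 4_D, 4_E, 4_F]
  Insert 4_C at index 2: [3_A, 4_B, 4_C, 4_D, 4_E, 4_F]
  Insert 4_D at index 3: [3_A, 4_B, 4_C, 4_D, 4_E, 4_F]
  Insert 4_E at index 4: [3_A, 4_B, 4_C, 4_D, 4_E, 4_F]
  Insert 4_F at index 5: [3_A, 4_B, 4_C, 4_D, 4_E, 4_F]
Final order: [3_A, 4_B, 4_C, 4_D, 4_E, 4_F]
Equal keys:
  value 4: originally 4_B, 4_C, 4_D, 4_E, 4_F; after sorting 4_B, 4_C, 4_D, 4_E, 4_F -> order preserved
All equal keys kept their original relative order. Insertion Sort is stable: elements are shifted only while they are strictly greater than the key, so a key is inserted after any equal elements already placed.
Answer: Stable


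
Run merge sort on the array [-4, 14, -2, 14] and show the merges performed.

Divide and conquer:
  Merge [-4] + [14] -> [-4, 14]
  Merge [-2] + [14] -> [-2, 14]
  Merge [-4, 14] + [-2, 14] -> [-4, -2, 14, 14]


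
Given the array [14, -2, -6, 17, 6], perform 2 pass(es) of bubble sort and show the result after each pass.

After pass 1: [-2, -6, 14, 6, 17] (3 swaps)
After pass 2: [-6, -2, 6, 14, 17] (2 swaps)
Total swaps: 5


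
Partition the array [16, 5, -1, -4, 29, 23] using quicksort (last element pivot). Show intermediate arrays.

Partition 1: pivot=23 at index 4 -> [16, 5, -1, -4, 23, 29]
Partition 2: pivot=-4 at index 0 -> [-4, 5, -1, 16, 23, 29]
Partition 3: pivot=16 at index 3 -> [-4, 5, -1, 16, 23, 29]
Partition 4: pivot=-1 at index 1 -> [-4, -1, 5, 16, 23, 29]


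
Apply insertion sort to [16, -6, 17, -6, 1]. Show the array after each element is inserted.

First element 16 is already 'sorted'
Insert -6: shifted 1 elements -> [-6, 16, 17, -6, 1]
Insert 17: shifted 0 elements -> [-6, 16, 17, -6, 1]
Insert -6: shifted 2 elements -> [-6, -6, 16, 17, 1]
Insert 1: shifted 2 elements -> [-6, -6, 1, 16, 17]


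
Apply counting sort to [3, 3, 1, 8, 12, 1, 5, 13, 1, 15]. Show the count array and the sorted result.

Count array: [0, 3, 0, 2, 0, 1, 0, 0, 1, 0, 0, 0, 1, 1, 0, 1]
(count[i] = number of elements equal to i)
Cumulative count: [0, 3, 3, 5, 5, 6, 6, 6, 7, 7, 7, 7, 8, 9, 9, 10]
Sorted: [1, 1, 1, 3, 3, 5, 8, 12, 13, 15]


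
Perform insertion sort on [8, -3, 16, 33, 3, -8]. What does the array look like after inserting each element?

First element 8 is already 'sorted'
Insert -3: shifted 1 elements -> [-3, 8, 16, 33, 3, -8]
Insert 16: shifted 0 elements -> [-3, 8, 16, 33, 3, -8]
Insert 33: shifted 0 elements -> [-3, 8, 16, 33, 3, -8]
Insert 3: shifted 3 elements -> [-3, 3, 8, 16, 33, -8]
Insert -8: shifted 5 elements -> [-8, -3, 3, 8, 16, 33]


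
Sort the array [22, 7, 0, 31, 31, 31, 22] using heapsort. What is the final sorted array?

Build heap: [31, 31, 31, 7, 22, 0, 22]
Extract 31: [31, 22, 31, 7, 22, 0, 31]
Extract 31: [31, 22, 0, 7, 22, 31, 31]
Extract 31: [22, 22, 0, 7, 31, 31, 31]
Extract 22: [22, 7, 0, 22, 31, 31, 31]
Extract 22: [7, 0, 22, 22, 31, 31, 31]
Extract 7: [0, 7, 22, 22, 31, 31, 31]


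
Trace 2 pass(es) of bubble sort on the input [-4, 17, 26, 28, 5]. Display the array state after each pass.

After pass 1: [-4, 17, 26, 5, 28] (1 swaps)
After pass 2: [-4, 17, 5, 26, 28] (1 swaps)
Total swaps: 2


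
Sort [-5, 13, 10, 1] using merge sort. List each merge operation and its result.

Divide and conquer:
  Merge [-5] + [13] -> [-5, 13]
  Merge [10] + [1] -> [1, 10]
  Merge [-5, 13] + [1, 10] -> [-5, 1, 10, 13]


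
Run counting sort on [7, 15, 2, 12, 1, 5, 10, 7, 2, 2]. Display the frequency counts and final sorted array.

Count array: [0, 1, 3, 0, 0, 1, 0, 2, 0, 0, 1, 0, 1, 0, 0, 1]
(count[i] = number of elements equal to i)
Cumulative count: [0, 1, 4, 4, 4, 5, 5, 7, 7, 7, 8, 8, 9, 9, 9, 10]
Sorted: [1, 2, 2, 2, 5, 7, 7, 10, 12, 15]


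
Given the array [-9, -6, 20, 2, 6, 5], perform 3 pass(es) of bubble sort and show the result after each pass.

After pass 1: [-9, -6, 2, 6, 5, 20] (3 swaps)
After pass 2: [-9, -6, 2, 5, 6, 20] (1 swaps)
After pass 3: [-9, -6, 2, 5, 6, 20] (0 swaps)
Total swaps: 4


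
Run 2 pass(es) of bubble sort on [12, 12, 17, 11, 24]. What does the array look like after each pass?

After pass 1: [12, 12, 11, 17, 24] (1 swaps)
After pass 2: [12, 11, 12, 17, 24] (1 swaps)
Total swaps: 2


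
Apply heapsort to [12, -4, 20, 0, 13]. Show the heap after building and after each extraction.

Build heap: [20, 13, 12, 0, -4]
Extract 20: [13, 0, 12, -4, 20]
Extract 13: [12, 0, -4, 13, 20]
Extract 12: [0, -4, 12, 13, 20]
Extract 0: [-4, 0, 12, 13, 20]


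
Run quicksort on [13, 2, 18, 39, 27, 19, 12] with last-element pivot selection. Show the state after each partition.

Partition 1: pivot=12 at index 1 -> [2, 12, 18, 39, 27, 19, 13]
Partition 2: pivot=13 at index 2 -> [2, 12, 13, 39, 27, 19, 18]
Partition 3: pivot=18 at index 3 -> [2, 12, 13, 18, 27, 19, 39]
Partition 4: pivot=39 at index 6 -> [2, 12, 13, 18, 27, 19, 39]
Partition 5: pivot=19 at index 4 -> [2, 12, 13, 18, 19, 27, 39]


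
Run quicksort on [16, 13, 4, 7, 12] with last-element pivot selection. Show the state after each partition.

Partition 1: pivot=12 at index 2 -> [4, 7, 12, 13, 16]
Partition 2: pivot=7 at index 1 -> [4, 7, 12, 13, 16]
Partition 3: pivot=16 at index 4 -> [4, 7, 12, 13, 16]


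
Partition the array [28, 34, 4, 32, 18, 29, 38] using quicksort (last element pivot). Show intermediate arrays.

Partition 1: pivot=38 at index 6 -> [28, 34, 4, 32, 18, 29, 38]
Partition 2: pivot=29 at index 3 -> [28, 4, 18, 29, 34, 32, 38]
Partition 3: pivot=18 at index 1 -> [4, 18, 28, 29, 34, 32, 38]
Partition 4: pivot=32 at index 4 -> [4, 18, 28, 29, 32, 34, 38]


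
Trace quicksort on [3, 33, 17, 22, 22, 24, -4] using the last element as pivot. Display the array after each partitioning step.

Partition 1: pivot=-4 at index 0 -> [-4, 33, 17, 22, 22, 24, 3]
Partition 2: pivot=3 at index 1 -> [-4, 3, 17, 22, 22, 24, 33]
Partition 3: pivot=33 at index 6 -> [-4, 3, 17, 22, 22, 24, 33]
Partition 4: pivot=24 at index 5 -> [-4, 3, 17, 22, 22, 24, 33]
Partition 5: pivot=22 at index 4 -> [-4, 3, 17, 22, 22, 24, 33]
Partition 6: pivot=22 at index 3 -> [-4, 3, 17, 22, 22, 24, 33]


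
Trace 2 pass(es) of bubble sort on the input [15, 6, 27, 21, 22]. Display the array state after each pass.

After pass 1: [6, 15, 21, 22, 27] (3 swaps)
After pass 2: [6, 15, 21, 22, 27] (0 swaps)
Total swaps: 3


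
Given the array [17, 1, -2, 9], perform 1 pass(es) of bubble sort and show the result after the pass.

After pass 1: [1, -2, 9, 17] (3 swaps)
Total swaps: 3


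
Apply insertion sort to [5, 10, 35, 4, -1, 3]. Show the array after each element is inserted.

First element 5 is already 'sorted'
Insert 10: shifted 0 elements -> [5, 10, 35, 4, -1, 3]
Insert 35: shifted 0 elements -> [5, 10, 35, 4, -1, 3]
Insert 4: shifted 3 elements -> [4, 5, 10, 35, -1, 3]
Insert -1: shifted 4 elements -> [-1, 4, 5, 10, 35, 3]
Insert 3: shifted 4 elements -> [-1, 3, 4, 5, 10, 35]


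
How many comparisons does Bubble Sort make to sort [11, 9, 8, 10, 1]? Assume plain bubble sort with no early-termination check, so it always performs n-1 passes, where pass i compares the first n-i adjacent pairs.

Pass 1: compare adjacent pairs (0,1)..(3,4) = 4 comparison(s), 4 swap(s) -> [9, 8, 10, 1, 11]
Pass 2: compare adjacent pairs (0,1)..(2,3) = 3 comparison(s), 2 swap(s) -> [8, 9, 1, 10, 11]
Pass 3: compare adjacent pairs (0,1)..(1,2) = 2 comparison(s), 1 swap(s) -> [8, 1, 9, 10, 11]
Pass 4: compare adjacent pairs (0,1)..(0,1) = 1 comparison(s), 1 swap(s) -> [1, 8, 9, 10, 11]
Total comparisons: 4 + 3 + 2 + 1 = 10


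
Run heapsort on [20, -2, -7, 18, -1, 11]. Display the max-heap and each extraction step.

Build heap: [20, 18, 11, -2, -1, -7]
Extract 20: [18, -1, 11, -2, -7, 20]
Extract 18: [11, -1, -7, -2, 18, 20]
Extract 11: [-1, -2, -7, 11, 18, 20]
Extract -1: [-2, -7, -1, 11, 18, 20]
Extract -2: [-7, -2, -1, 11, 18, 20]


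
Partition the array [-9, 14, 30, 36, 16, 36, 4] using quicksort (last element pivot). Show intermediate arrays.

Partition 1: pivot=4 at index 1 -> [-9, 4, 30, 36, 16, 36, 14]
Partition 2: pivot=14 at index 2 -> [-9, 4, 14, 36, 16, 36, 30]
Partition 3: pivot=30 at index 4 -> [-9, 4, 14, 16, 30, 36, 36]
Partition 4: pivot=36 at index 6 -> [-9, 4, 14, 16, 30, 36, 36]


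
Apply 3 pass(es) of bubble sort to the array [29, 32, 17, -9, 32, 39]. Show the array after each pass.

After pass 1: [29, 17, -9, 32, 32, 39] (2 swaps)
After pass 2: [17, -9, 29, 32, 32, 39] (2 swaps)
After pass 3: [-9, 17, 29, 32, 32, 39] (1 swaps)
Total swaps: 5


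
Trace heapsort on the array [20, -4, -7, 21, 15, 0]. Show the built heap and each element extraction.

Build heap: [21, 20, 0, -4, 15, -7]
Extract 21: [20, 15, 0, -4, -7, 21]
Extract 20: [15, -4, 0, -7, 20, 21]
Extract 15: [0, -4, -7, 15, 20, 21]
Extract 0: [-4, -7, 0, 15, 20, 21]
Extract -4: [-7, -4, 0, 15, 20, 21]


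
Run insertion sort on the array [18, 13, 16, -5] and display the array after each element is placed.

First element 18 is already 'sorted'
Insert 13: shifted 1 elements -> [13, 18, 16, -5]
Insert 16: shifted 1 elements -> [13, 16, 18, -5]
Insert -5: shifted 3 elements -> [-5, 13, 16, 18]


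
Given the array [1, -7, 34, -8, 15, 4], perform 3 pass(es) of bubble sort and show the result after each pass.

After pass 1: [-7, 1, -8, 15, 4, 34] (4 swaps)
After pass 2: [-7, -8, 1, 4, 15, 34] (2 swaps)
After pass 3: [-8, -7, 1, 4, 15, 34] (1 swaps)
Total swaps: 7


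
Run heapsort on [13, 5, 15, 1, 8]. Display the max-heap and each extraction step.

Build heap: [15, 8, 13, 1, 5]
Extract 15: [13, 8, 5, 1, 15]
Extract 13: [8, 1, 5, 13, 15]
Extract 8: [5, 1, 8, 13, 15]
Extract 5: [1, 5, 8, 13, 15]


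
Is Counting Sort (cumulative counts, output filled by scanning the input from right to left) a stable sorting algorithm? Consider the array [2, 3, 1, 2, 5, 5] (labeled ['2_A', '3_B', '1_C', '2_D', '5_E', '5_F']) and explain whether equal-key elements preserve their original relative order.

Trace Counting Sort on the labeled array (the key is the number; the letter only tracks identity):
  Counts for values 0..5: [0, 1, 2, 1, 0, 2]
  Cumulative counts: [0, 1, 3, 4, 4, 6]
  Scan right to left: place 5_F at output index 5
  Scan right to left: place 5_E at output index 4
  Scan right to left: place 2_D at output index 2
  Scan right to left: place 1_C at output index 0
  Scan right to left: place 3_B at output index 3
  Scan right to left: place 2_A at output index 1
  Output: [1_C, 2_A, 2_D, 3_B, 5_E, 5_F]
Equal keys:
  value 2: originally 2_A, 2_D; after sorting 2_A, 2_D -> order preserved
  value 5: originally 5_E, 5_F; after sorting 5_E, 5_F -> order preserved
All equal keys kept their original relative order. Counting Sort is stable: scanning the input right to left with decreasing cumulative counts places later duplicates at later output positions.
Answer: Stable


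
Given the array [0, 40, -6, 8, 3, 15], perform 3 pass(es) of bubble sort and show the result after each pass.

After pass 1: [0, -6, 8, 3, 15, 40] (4 swaps)
After pass 2: [-6, 0, 3, 8, 15, 40] (2 swaps)
After pass 3: [-6, 0, 3, 8, 15, 40] (0 swaps)
Total swaps: 6


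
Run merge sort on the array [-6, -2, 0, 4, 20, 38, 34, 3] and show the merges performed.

Divide and conquer:
  Merge [-6] + [-2] -> [-6, -2]
  Merge [0] + [4] -> [0, 4]
  Merge [-6, -2] + [0, 4] -> [-6, -2, 0, 4]
  Merge [20] + [38] -> [20, 38]
  Merge [34] + [3] -> [3, 34]
  Merge [20, 38] + [3, 34] -> [3, 20, 34, 38]
  Merge [-6, -2, 0, 4] + [3, 20, 34, 38] -> [-6, -2, 0, 3, 4, 20, 34, 38]


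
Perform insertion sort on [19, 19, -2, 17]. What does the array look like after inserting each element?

First element 19 is already 'sorted'
Insert 19: shifted 0 elements -> [19, 19, -2, 17]
Insert -2: shifted 2 elements -> [-2, 19, 19, 17]
Insert 17: shifted 2 elements -> [-2, 17, 19, 19]


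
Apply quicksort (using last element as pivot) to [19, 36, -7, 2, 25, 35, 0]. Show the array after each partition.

Partition 1: pivot=0 at index 1 -> [-7, 0, 19, 2, 25, 35, 36]
Partition 2: pivot=36 at index 6 -> [-7, 0, 19, 2, 25, 35, 36]
Partition 3: pivot=35 at index 5 -> [-7, 0, 19, 2, 25, 35, 36]
Partition 4: pivot=25 at index 4 -> [-7, 0, 19, 2, 25, 35, 36]
Partition 5: pivot=2 at index 2 -> [-7, 0, 2, 19, 25, 35, 36]


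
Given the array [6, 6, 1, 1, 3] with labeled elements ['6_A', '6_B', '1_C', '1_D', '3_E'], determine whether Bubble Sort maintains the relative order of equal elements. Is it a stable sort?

Trace Bubble Sort on the labeled array (the key is the number; the letter only tracks identity):
  After pass 1: [6_A, 1_C, 1_D, 3_E, 6_B]
  After pass 2: [1_C, 1_D, 3_E, 6_A, 6_B]
  After pass 3: [1_C, 1_D, 3_E, 6_A, 6_B] (no swaps, done)
Final order: [1_C, 1_D, 3_E, 6_A, 6_B]
Equal keys:
  value 1: originally 1_C, 1_D; after sorting 1_C, 1_D -> order preserved
  value 6: originally 6_A, 6_B; after sorting 6_A, 6_B -> order preserved
All equal keys kept their original relative order. Bubble Sort is stable: it only swaps adjacent elements when the left one is strictly greater, so equal keys never move past each other.
Answer: Stable


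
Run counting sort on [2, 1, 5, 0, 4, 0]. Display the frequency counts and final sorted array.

Count array: [2, 1, 1, 0, 1, 1]
(count[i] = number of elements equal to i)
Cumulative count: [2, 3, 4, 4, 5, 6]
Sorted: [0, 0, 1, 2, 4, 5]


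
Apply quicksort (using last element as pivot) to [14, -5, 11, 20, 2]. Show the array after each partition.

Partition 1: pivot=2 at index 1 -> [-5, 2, 11, 20, 14]
Partition 2: pivot=14 at index 3 -> [-5, 2, 11, 14, 20]


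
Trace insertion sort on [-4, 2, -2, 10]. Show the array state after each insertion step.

First element -4 is already 'sorted'
Insert 2: shifted 0 elements -> [-4, 2, -2, 10]
Insert -2: shifted 1 elements -> [-4, -2, 2, 10]
Insert 10: shifted 0 elements -> [-4, -2, 2, 10]


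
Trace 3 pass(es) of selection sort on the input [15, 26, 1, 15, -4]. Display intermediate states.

Pass 1: Select minimum -4 at index 4, swap -> [-4, 26, 1, 15, 15]
Pass 2: Select minimum 1 at index 2, swap -> [-4, 1, 26, 15, 15]
Pass 3: Select minimum 15 at index 3, swap -> [-4, 1, 15, 26, 15]


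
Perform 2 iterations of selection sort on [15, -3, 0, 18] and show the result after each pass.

Pass 1: Select minimum -3 at index 1, swap -> [-3, 15, 0, 18]
Pass 2: Select minimum 0 at index 2, swap -> [-3, 0, 15, 18]


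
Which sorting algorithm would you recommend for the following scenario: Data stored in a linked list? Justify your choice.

Best choice: Merge sort
Reason: Merge sort doesn't require random access; can be done in O(1) extra space for linked lists


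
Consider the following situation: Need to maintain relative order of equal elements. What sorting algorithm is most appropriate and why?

Best choice: Merge sort or Insertion sort
Reason: Both are stable; quicksort and heapsort are not stable


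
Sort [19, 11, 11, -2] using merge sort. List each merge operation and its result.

Divide and conquer:
  Merge [19] + [11] -> [11, 19]
  Merge [11] + [-2] -> [-2, 11]
  Merge [11, 19] + [-2, 11] -> [-2, 11, 11, 19]


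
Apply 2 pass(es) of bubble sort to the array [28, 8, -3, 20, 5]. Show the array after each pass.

After pass 1: [8, -3, 20, 5, 28] (4 swaps)
After pass 2: [-3, 8, 5, 20, 28] (2 swaps)
Total swaps: 6


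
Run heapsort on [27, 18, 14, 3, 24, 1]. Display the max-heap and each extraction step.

Build heap: [27, 24, 14, 3, 18, 1]
Extract 27: [24, 18, 14, 3, 1, 27]
Extract 24: [18, 3, 14, 1, 24, 27]
Extract 18: [14, 3, 1, 18, 24, 27]
Extract 14: [3, 1, 14, 18, 24, 27]
Extract 3: [1, 3, 14, 18, 24, 27]


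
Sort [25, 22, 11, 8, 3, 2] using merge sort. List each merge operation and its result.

Divide and conquer:
  Merge [22] + [11] -> [11, 22]
  Merge [25] + [11, 22] -> [11, 22, 25]
  Merge [3] + [2] -> [2, 3]
  Merge [8] + [2, 3] -> [2, 3, 8]
  Merge [11, 22, 25] + [2, 3, 8] -> [2, 3, 8, 11, 22, 25]


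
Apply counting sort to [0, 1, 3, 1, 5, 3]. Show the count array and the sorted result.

Count array: [1, 2, 0, 2, 0, 1]
(count[i] = number of elements equal to i)
Cumulative count: [1, 3, 3, 5, 5, 6]
Sorted: [0, 1, 1, 3, 3, 5]


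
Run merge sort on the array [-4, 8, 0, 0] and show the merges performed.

Divide and conquer:
  Merge [-4] + [8] -> [-4, 8]
  Merge [0] + [0] -> [0, 0]
  Merge [-4, 8] + [0, 0] -> [-4, 0, 0, 8]


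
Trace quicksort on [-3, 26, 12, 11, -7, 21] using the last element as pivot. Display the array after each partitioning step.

Partition 1: pivot=21 at index 4 -> [-3, 12, 11, -7, 21, 26]
Partition 2: pivot=-7 at index 0 -> [-7, 12, 11, -3, 21, 26]
Partition 3: pivot=-3 at index 1 -> [-7, -3, 11, 12, 21, 26]
Partition 4: pivot=12 at index 3 -> [-7, -3, 11, 12, 21, 26]


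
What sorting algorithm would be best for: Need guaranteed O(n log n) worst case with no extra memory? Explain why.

Best choice: Heapsort
Reason: Heapsort is O(n log n) worst case and sorts in-place; quicksort can degrade to O(n^2)


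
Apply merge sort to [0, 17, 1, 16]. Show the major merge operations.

Divide and conquer:
  Merge [0] + [17] -> [0, 17]
  Merge [1] + [16] -> [1, 16]
  Merge [0, 17] + [1, 16] -> [0, 1, 16, 17]


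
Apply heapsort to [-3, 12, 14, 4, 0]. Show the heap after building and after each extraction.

Build heap: [14, 12, -3, 4, 0]
Extract 14: [12, 4, -3, 0, 14]
Extract 12: [4, 0, -3, 12, 14]
Extract 4: [0, -3, 4, 12, 14]
Extract 0: [-3, 0, 4, 12, 14]


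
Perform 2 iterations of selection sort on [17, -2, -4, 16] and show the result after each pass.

Pass 1: Select minimum -4 at index 2, swap -> [-4, -2, 17, 16]
Pass 2: Select minimum -2 at index 1, swap -> [-4, -2, 17, 16]


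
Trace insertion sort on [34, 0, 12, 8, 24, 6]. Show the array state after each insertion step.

First element 34 is already 'sorted'
Insert 0: shifted 1 elements -> [0, 34, 12, 8, 24, 6]
Insert 12: shifted 1 elements -> [0, 12, 34, 8, 24, 6]
Insert 8: shifted 2 elements -> [0, 8, 12, 34, 24, 6]
Insert 24: shifted 1 elements -> [0, 8, 12, 24, 34, 6]
Insert 6: shifted 4 elements -> [0, 6, 8, 12, 24, 34]


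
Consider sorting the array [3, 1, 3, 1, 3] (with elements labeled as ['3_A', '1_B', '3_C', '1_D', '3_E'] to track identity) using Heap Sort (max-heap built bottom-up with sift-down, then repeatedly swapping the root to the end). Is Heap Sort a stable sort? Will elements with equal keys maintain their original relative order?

Trace Heap Sort on the labeled array (the key is the number; the letter only tracks identity):
  Build max-heap: [3_A, 3_E, 3_C, 1_D, 1_B]
  Swap root 3_A to index 4, re-heapify first 4 -> [3_E, 1_B, 3_C, 1_D, 3_A]
  Swap root 3_E to index 3, re-heapify first 3 -> [3_C, 1_B, 1_D, 3_E, 3_A]
  Swap root 3_C to index 2, re-heapify first 2 -> [1_D, 1_B, 3_C, 3_E, 3_A]
  Swap root 1_D to index 1, re-heapify first 1 -> [1_B, 1_D, 3_C, 3_E, 3_A]
Final order: [1_B, 1_D, 3_C, 3_E, 3_A]
Equal keys:
  value 1: originally 1_B, 1_D; after sorting 1_B, 1_D -> order preserved
  value 3: originally 3_A, 3_C, 3_E; after sorting 3_C, 3_E, 3_A -> order changed
Equal keys were reordered, so Heap Sort is not stable: heap construction and root-to-end swaps move elements without regard to the original order of equal keys. (One such input is enough; an unstable sort may happen to preserve order on other inputs, but it gives no guarantee.)
Answer: Not stable


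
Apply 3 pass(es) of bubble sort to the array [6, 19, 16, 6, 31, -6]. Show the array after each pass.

After pass 1: [6, 16, 6, 19, -6, 31] (3 swaps)
After pass 2: [6, 6, 16, -6, 19, 31] (2 swaps)
After pass 3: [6, 6, -6, 16, 19, 31] (1 swaps)
Total swaps: 6


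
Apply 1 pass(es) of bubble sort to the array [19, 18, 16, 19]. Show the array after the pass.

After pass 1: [18, 16, 19, 19] (2 swaps)
Total swaps: 2


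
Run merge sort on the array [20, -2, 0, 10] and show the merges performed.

Divide and conquer:
  Merge [20] + [-2] -> [-2, 20]
  Merge [0] + [10] -> [0, 10]
  Merge [-2, 20] + [0, 10] -> [-2, 0, 10, 20]


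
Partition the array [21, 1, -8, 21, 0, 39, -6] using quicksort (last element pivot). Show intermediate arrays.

Partition 1: pivot=-6 at index 1 -> [-8, -6, 21, 21, 0, 39, 1]
Partition 2: pivot=1 at index 3 -> [-8, -6, 0, 1, 21, 39, 21]
Partition 3: pivot=21 at index 5 -> [-8, -6, 0, 1, 21, 21, 39]
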